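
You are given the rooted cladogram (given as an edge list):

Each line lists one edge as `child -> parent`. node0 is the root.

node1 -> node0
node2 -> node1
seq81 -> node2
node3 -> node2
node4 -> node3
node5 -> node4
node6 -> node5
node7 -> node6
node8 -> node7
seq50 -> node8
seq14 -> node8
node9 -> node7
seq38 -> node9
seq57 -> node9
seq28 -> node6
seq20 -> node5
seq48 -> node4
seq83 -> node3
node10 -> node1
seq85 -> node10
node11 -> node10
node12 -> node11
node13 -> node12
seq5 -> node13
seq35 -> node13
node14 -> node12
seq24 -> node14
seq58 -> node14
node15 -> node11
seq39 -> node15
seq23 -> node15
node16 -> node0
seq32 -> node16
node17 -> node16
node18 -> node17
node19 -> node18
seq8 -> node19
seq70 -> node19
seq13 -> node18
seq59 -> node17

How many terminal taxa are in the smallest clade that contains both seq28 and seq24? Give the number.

16

The MRCA of seq28 and seq24 is the node subtending ((seq81,((((((seq50,seq14),(seq38,seq57)),seq28),seq20),seq48),seq83)),(seq85,(((seq5,seq35),(seq24,seq58)),(seq39,seq23)))).
That clade contains 16 terminal taxa: seq14, seq20, seq23, seq24, seq28, seq35, seq38, seq39, seq48, seq5, seq50, seq57, seq58, seq81, seq83, seq85.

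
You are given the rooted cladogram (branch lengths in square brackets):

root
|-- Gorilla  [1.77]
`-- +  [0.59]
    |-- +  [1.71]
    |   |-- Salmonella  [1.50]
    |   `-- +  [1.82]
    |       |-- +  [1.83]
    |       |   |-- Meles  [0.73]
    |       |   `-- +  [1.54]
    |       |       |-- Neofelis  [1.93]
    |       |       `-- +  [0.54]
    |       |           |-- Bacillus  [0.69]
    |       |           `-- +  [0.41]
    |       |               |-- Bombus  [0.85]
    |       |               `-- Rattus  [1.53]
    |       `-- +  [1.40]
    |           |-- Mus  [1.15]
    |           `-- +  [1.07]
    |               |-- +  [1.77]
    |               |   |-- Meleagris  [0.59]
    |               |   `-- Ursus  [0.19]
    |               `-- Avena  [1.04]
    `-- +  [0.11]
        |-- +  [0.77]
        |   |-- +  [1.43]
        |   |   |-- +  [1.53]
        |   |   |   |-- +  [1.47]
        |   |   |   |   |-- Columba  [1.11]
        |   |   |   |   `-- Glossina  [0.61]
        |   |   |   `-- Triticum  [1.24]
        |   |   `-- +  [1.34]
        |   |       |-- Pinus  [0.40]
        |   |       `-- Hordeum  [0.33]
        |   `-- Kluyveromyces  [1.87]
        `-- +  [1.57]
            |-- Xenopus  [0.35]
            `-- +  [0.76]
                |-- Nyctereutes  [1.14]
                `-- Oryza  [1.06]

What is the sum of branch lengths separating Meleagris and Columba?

14.78

The path runs Meleagris → … → MRCA → … → Columba; the MRCA is the node subtending ((Salmonella,((Meles,(Neofelis,(Bacillus,(Bombus,Rattus)))),(Mus,((Meleagris,Ursus),Avena)))),(((((Columba,Glossina),Triticum),(Pinus,Hordeum)),Kluyveromyces),(Xenopus,(Nyctereutes,Oryza)))).
Branch lengths along that path: 0.59 + 1.77 + 1.07 + 1.40 + 1.82 + 1.71 + 0.11 + 0.77 + 1.43 + 1.53 + 1.47 + 1.11 = 14.78.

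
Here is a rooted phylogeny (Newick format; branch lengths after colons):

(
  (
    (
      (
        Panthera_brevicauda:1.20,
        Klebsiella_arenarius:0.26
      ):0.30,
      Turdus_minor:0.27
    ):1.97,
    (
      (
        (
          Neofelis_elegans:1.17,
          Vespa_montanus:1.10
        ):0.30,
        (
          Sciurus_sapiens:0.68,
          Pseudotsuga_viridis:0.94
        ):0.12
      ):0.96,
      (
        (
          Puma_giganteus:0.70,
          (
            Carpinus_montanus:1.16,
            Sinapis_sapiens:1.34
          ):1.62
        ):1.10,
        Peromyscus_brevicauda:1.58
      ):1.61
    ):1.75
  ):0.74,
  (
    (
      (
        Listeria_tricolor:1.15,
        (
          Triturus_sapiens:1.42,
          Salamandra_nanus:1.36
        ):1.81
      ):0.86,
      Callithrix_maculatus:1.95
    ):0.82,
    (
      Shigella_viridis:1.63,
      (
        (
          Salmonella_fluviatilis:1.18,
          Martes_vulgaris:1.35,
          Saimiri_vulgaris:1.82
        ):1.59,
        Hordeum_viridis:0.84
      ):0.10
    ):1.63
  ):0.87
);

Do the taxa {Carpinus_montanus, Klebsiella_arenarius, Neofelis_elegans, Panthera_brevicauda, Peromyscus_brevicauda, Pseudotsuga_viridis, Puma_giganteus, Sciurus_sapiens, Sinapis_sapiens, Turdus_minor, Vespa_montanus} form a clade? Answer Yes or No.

Yes

The most recent common ancestor of these taxa subtends (((Panthera_brevicauda,Klebsiella_arenarius),Turdus_minor),(((Neofelis_elegans,Vespa_montanus),(Sciurus_sapiens,Pseudotsuga_viridis)),((Puma_giganteus,(Carpinus_montanus,Sinapis_sapiens)),Peromyscus_brevicauda))).
That clade has exactly 11 tips — every listed taxon and nothing else — so the group is monophyletic.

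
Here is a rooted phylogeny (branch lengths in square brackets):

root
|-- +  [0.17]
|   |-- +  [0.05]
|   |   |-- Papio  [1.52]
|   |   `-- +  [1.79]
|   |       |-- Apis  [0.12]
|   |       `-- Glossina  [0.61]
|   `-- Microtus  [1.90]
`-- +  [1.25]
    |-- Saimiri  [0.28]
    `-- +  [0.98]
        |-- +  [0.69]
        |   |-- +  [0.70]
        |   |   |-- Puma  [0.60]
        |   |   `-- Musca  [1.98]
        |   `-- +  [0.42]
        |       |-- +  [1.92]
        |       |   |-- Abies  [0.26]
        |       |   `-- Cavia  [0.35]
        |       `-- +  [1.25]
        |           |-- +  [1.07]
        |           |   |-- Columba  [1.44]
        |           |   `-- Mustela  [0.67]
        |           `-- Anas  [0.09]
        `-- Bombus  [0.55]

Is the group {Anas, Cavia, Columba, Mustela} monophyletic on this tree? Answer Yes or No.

No

The MRCA of the listed taxa subtends ((Abies,Cavia),((Columba,Mustela),Anas)).
That clade also contains Abies, which is not in the proposed group, so the group is not monophyletic.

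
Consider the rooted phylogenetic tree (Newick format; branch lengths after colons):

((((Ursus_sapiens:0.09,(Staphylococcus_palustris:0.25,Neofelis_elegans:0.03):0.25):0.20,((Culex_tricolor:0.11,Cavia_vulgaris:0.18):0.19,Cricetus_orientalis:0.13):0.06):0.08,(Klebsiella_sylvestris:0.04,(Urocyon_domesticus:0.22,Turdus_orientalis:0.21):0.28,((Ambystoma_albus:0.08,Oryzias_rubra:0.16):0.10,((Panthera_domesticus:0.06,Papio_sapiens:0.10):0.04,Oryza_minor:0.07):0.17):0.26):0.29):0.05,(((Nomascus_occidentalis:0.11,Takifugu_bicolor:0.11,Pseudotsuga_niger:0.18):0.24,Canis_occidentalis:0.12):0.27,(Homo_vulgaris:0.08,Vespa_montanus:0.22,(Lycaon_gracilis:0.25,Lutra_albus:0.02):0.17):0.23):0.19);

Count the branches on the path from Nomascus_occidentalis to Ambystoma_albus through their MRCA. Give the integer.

9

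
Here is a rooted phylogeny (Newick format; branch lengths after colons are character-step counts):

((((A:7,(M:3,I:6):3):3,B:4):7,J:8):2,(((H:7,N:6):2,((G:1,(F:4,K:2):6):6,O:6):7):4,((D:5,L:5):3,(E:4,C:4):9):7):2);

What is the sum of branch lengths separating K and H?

The path runs K → … → MRCA → … → H; the MRCA is the node subtending ((H,N),((G,(F,K)),O)).
Branch lengths along that path: 2 + 6 + 6 + 7 + 2 + 7 = 30.

30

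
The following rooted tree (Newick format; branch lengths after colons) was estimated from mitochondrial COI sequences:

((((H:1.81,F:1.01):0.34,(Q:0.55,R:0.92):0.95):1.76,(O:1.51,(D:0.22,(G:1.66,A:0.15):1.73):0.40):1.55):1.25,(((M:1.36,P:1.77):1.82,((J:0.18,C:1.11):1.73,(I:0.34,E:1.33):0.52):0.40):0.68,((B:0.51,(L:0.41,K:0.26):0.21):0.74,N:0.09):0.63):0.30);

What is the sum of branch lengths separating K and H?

7.30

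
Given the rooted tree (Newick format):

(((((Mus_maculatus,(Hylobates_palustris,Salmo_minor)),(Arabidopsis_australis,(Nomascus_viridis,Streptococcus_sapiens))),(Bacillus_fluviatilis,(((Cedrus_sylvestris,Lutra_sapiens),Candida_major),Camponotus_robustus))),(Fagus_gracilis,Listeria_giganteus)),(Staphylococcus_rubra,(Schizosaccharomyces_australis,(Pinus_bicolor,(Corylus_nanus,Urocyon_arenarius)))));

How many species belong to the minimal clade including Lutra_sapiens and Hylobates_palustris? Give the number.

11

The MRCA of Lutra_sapiens and Hylobates_palustris is the node subtending (((Mus_maculatus,(Hylobates_palustris,Salmo_minor)),(Arabidopsis_australis,(Nomascus_viridis,Streptococcus_sapiens))),(Bacillus_fluviatilis,(((Cedrus_sylvestris,Lutra_sapiens),Candida_major),Camponotus_robustus))).
That clade contains 11 terminal taxa: Arabidopsis_australis, Bacillus_fluviatilis, Camponotus_robustus, Candida_major, Cedrus_sylvestris, Hylobates_palustris, Lutra_sapiens, Mus_maculatus, Nomascus_viridis, Salmo_minor, Streptococcus_sapiens.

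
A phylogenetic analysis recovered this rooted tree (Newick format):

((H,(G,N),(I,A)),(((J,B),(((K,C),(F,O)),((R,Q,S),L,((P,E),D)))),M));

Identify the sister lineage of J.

B

J attaches to the tree at the node subtending (J,B).
The other lineage descending from that same node — the sister group — is the single tip B.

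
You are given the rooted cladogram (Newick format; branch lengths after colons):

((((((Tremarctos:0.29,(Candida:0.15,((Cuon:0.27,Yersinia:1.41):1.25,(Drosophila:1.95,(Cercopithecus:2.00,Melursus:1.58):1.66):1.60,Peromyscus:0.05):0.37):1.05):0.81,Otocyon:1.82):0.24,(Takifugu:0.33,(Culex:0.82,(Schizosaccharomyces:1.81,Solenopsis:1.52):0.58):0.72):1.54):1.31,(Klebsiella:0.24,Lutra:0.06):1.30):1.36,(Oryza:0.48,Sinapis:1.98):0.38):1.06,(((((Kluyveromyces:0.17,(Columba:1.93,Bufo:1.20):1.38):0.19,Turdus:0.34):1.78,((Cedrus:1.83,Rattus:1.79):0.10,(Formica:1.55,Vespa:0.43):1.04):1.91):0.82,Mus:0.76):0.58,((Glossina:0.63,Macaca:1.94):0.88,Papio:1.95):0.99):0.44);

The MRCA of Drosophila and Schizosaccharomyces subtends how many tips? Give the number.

13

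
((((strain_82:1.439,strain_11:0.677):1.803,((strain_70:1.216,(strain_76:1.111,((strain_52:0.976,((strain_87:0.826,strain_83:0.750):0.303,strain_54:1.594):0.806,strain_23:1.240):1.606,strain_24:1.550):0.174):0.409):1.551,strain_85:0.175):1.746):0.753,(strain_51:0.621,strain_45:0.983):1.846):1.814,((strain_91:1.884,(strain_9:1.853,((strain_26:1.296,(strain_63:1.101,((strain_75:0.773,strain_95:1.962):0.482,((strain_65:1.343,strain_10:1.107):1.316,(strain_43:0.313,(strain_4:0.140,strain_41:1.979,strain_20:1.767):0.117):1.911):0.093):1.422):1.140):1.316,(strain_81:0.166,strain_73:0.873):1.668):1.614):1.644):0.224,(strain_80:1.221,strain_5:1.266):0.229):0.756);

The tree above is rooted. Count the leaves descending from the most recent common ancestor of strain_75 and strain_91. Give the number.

14

The MRCA of strain_75 and strain_91 is the node subtending (strain_91,(strain_9,((strain_26,(strain_63,((strain_75,strain_95),((strain_65,strain_10),(strain_43,(strain_4,strain_41,strain_20)))))),(strain_81,strain_73)))).
That clade contains 14 terminal taxa: strain_10, strain_20, strain_26, strain_4, strain_41, strain_43, strain_63, strain_65, strain_73, strain_75, strain_81, strain_9, strain_91, strain_95.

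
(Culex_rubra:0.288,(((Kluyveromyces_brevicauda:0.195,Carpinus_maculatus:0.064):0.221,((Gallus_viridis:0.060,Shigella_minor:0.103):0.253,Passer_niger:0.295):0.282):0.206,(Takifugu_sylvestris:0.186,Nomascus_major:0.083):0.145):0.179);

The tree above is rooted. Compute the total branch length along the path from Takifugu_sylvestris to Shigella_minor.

The path runs Takifugu_sylvestris → … → MRCA → … → Shigella_minor; the MRCA is the node subtending (((Kluyveromyces_brevicauda,Carpinus_maculatus),((Gallus_viridis,Shigella_minor),Passer_niger)),(Takifugu_sylvestris,Nomascus_major)).
Branch lengths along that path: 0.186 + 0.145 + 0.206 + 0.282 + 0.253 + 0.103 = 1.175.

1.175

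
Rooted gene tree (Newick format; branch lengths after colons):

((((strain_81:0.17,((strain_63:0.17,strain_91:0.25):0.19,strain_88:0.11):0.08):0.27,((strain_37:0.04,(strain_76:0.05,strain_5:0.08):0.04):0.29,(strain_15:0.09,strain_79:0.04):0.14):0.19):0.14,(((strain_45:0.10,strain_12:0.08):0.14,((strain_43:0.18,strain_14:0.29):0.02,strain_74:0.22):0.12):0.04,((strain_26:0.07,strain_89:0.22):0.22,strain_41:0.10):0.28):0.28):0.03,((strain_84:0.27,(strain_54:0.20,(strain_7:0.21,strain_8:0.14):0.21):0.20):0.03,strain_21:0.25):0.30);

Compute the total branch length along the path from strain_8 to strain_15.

1.47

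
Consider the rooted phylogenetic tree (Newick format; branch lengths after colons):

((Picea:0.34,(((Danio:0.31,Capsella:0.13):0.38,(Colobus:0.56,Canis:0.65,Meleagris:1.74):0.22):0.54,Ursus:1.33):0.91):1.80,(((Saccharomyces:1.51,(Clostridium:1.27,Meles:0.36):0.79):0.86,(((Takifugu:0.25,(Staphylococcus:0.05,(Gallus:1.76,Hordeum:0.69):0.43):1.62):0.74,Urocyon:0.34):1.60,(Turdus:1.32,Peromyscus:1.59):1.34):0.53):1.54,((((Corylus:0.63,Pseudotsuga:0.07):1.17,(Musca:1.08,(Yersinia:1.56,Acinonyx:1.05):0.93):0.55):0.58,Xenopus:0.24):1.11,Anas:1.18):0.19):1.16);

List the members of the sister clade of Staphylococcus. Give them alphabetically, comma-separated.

Staphylococcus attaches to the tree at the node subtending (Staphylococcus,(Gallus,Hordeum)).
The other lineage descending from that same node — the sister group — is (Gallus,Hordeum); its 2 tips in alphabetical order are the answer.

Gallus, Hordeum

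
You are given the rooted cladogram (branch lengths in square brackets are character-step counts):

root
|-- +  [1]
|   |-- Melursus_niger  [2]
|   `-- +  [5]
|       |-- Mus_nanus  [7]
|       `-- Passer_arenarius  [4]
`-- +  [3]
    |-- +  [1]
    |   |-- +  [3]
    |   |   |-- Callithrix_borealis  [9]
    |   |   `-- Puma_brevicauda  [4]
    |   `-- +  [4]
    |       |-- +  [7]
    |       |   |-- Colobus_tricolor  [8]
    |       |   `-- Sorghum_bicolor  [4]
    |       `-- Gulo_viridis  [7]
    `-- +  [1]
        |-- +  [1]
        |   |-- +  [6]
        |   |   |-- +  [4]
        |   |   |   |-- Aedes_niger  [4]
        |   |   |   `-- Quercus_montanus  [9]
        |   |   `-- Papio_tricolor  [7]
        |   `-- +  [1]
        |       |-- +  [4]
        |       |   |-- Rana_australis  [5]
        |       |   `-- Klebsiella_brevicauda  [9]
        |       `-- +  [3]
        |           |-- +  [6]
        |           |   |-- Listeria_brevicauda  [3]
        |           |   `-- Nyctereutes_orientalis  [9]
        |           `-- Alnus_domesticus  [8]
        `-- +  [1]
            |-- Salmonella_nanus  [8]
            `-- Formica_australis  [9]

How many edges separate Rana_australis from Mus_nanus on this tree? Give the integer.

The MRCA of Rana_australis and Mus_nanus is the root of the tree.
From Rana_australis up to that node: 6 branches. From Mus_nanus up to the same node: 3 branches. Total: 6 + 3 = 9.

9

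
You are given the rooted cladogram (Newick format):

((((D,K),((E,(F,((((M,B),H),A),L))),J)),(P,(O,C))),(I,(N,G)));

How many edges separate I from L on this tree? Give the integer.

The MRCA of I and L is the root of the tree.
From I up to that node: 2 branches. From L up to the same node: 7 branches. Total: 2 + 7 = 9.

9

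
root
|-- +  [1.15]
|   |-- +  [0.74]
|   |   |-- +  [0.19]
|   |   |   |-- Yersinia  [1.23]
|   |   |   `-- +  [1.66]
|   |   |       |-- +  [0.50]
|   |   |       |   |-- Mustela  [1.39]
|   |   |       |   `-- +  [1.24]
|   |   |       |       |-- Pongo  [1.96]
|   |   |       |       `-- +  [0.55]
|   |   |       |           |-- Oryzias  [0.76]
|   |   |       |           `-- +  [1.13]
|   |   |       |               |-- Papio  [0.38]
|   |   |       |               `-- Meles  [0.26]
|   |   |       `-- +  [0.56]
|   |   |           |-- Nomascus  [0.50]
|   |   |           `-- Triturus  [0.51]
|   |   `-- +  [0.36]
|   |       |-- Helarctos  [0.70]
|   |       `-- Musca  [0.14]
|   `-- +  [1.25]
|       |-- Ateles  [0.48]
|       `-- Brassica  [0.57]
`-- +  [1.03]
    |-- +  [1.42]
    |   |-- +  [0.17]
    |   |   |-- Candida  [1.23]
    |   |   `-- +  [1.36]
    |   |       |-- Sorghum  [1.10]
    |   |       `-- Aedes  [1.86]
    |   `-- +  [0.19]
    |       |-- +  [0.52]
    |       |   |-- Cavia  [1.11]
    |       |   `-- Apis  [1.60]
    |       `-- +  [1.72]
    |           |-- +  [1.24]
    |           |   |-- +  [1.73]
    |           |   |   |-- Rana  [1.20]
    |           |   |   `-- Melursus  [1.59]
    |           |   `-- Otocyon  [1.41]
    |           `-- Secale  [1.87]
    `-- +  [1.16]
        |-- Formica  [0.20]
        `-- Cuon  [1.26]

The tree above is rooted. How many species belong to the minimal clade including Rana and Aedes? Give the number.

9

The MRCA of Rana and Aedes is the node subtending ((Candida,(Sorghum,Aedes)),((Cavia,Apis),(((Rana,Melursus),Otocyon),Secale))).
That clade contains 9 terminal taxa: Aedes, Apis, Candida, Cavia, Melursus, Otocyon, Rana, Secale, Sorghum.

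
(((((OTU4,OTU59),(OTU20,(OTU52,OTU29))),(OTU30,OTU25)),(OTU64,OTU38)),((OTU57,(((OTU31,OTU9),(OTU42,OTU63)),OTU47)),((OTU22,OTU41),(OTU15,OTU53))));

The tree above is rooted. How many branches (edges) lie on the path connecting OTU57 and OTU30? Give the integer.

7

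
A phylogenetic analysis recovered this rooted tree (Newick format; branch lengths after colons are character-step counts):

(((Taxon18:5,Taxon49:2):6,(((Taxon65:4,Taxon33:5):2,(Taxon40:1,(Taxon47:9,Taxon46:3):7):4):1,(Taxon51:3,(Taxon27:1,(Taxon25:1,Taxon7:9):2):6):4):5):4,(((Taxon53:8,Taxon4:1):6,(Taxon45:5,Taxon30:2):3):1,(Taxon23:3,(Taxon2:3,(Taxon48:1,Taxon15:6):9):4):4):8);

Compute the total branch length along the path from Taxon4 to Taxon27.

The path runs Taxon4 → … → MRCA → … → Taxon27; the MRCA is the root of the tree.
Branch lengths along that path: 1 + 6 + 1 + 8 + 4 + 5 + 4 + 6 + 1 = 36.

36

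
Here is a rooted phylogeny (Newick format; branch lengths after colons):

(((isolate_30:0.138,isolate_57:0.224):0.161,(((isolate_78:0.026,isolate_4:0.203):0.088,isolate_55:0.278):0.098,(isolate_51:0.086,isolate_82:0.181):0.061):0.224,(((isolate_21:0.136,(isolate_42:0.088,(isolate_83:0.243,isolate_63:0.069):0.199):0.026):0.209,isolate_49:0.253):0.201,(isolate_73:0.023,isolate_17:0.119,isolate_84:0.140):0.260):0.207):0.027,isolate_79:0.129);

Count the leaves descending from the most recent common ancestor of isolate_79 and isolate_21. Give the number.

The MRCA of isolate_79 and isolate_21 is the root, so the clade is the entire tree.
That clade contains 16 terminal taxa: isolate_17, isolate_21, isolate_30, isolate_4, isolate_42, isolate_49, isolate_51, isolate_55, isolate_57, isolate_63, isolate_73, isolate_78, isolate_79, isolate_82, isolate_83, isolate_84.

16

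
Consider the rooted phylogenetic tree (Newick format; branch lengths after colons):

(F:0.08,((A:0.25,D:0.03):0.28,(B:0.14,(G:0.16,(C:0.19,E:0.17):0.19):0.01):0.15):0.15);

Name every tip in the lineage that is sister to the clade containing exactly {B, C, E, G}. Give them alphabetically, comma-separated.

A, D

The clade containing exactly {B, C, E, G} attaches to the tree at the node subtending ((A,D),(B,(G,(C,E)))).
The other lineage descending from that same node — the sister group — is (A,D); its 2 tips in alphabetical order are the answer.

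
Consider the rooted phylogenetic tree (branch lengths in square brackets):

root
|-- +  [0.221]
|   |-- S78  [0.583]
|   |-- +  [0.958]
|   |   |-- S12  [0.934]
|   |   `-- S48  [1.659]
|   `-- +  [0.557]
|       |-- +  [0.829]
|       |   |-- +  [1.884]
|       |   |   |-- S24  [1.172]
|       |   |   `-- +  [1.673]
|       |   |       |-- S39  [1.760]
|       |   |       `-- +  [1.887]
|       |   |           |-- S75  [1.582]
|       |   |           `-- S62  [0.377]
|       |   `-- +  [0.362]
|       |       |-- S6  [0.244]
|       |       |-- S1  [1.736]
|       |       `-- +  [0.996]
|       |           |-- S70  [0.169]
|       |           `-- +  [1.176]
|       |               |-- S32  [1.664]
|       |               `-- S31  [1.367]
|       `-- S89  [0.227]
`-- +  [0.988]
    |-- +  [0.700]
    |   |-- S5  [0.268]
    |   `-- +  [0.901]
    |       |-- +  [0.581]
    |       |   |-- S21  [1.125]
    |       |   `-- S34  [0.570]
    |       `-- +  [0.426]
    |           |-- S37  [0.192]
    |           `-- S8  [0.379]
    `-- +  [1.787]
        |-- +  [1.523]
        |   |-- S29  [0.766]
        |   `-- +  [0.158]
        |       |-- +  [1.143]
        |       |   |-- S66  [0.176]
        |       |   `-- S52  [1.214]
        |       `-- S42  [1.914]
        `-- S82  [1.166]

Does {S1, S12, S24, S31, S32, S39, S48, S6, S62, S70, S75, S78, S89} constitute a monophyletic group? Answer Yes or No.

Yes

The most recent common ancestor of these taxa subtends (S78,(S12,S48),(((S24,(S39,(S75,S62))),(S6,S1,(S70,(S32,S31)))),S89)).
That clade has exactly 13 tips — every listed taxon and nothing else — so the group is monophyletic.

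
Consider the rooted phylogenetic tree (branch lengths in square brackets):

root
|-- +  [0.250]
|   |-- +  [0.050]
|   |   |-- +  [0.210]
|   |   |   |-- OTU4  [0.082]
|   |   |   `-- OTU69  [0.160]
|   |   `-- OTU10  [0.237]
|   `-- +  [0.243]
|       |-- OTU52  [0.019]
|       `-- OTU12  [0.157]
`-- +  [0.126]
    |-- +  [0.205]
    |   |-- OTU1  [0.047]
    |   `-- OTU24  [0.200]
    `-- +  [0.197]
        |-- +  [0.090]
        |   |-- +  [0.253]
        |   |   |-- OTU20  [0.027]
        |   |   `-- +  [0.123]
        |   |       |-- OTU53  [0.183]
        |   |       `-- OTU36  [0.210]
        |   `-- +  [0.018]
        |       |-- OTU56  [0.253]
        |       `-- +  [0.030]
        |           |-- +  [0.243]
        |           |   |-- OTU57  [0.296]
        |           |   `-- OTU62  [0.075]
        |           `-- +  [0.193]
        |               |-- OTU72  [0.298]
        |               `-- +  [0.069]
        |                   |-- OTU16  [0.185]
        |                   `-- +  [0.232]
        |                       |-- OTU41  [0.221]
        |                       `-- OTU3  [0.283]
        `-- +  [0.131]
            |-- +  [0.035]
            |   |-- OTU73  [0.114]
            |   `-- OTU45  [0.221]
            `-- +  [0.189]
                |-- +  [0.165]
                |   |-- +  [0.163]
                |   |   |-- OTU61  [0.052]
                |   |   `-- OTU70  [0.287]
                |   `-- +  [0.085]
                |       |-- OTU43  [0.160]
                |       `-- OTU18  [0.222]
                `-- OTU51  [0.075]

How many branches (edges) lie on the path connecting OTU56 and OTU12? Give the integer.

8

The MRCA of OTU56 and OTU12 is the root of the tree.
From OTU56 up to that node: 5 branches. From OTU12 up to the same node: 3 branches. Total: 5 + 3 = 8.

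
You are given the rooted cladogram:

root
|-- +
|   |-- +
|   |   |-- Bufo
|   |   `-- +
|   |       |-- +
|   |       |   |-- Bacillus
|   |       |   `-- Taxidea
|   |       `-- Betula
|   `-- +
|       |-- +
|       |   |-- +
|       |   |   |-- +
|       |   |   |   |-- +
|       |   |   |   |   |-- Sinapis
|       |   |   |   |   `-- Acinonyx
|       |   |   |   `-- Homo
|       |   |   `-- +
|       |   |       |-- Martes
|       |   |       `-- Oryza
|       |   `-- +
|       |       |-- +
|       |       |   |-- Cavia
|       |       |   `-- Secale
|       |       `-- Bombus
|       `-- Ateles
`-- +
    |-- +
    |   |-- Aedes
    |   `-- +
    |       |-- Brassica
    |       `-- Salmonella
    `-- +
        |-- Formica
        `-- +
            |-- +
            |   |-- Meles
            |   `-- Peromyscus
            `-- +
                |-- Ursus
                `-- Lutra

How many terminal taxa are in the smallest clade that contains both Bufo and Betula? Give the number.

The MRCA of Bufo and Betula is the node subtending (Bufo,((Bacillus,Taxidea),Betula)).
That clade contains 4 terminal taxa: Bacillus, Betula, Bufo, Taxidea.

4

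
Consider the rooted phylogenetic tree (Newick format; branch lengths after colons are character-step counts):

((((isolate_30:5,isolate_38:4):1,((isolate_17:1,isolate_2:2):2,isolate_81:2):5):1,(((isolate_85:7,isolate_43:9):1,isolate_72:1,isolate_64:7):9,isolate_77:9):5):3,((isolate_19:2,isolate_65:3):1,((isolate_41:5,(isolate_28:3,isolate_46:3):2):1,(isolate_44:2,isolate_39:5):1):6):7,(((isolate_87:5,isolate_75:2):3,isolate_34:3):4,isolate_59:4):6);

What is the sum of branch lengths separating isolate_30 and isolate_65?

The path runs isolate_30 → … → MRCA → … → isolate_65; the MRCA is the root of the tree.
Branch lengths along that path: 5 + 1 + 1 + 3 + 7 + 1 + 3 = 21.

21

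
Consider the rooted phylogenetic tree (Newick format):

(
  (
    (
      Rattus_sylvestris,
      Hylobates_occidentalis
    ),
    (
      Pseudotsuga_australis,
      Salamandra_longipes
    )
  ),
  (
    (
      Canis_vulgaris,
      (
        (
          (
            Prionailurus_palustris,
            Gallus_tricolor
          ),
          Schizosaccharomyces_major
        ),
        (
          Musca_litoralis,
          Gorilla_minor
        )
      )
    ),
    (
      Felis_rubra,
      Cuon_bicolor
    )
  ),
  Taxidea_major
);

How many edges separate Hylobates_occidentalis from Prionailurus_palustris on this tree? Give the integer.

9

The MRCA of Hylobates_occidentalis and Prionailurus_palustris is the root of the tree.
From Hylobates_occidentalis up to that node: 3 branches. From Prionailurus_palustris up to the same node: 6 branches. Total: 3 + 6 = 9.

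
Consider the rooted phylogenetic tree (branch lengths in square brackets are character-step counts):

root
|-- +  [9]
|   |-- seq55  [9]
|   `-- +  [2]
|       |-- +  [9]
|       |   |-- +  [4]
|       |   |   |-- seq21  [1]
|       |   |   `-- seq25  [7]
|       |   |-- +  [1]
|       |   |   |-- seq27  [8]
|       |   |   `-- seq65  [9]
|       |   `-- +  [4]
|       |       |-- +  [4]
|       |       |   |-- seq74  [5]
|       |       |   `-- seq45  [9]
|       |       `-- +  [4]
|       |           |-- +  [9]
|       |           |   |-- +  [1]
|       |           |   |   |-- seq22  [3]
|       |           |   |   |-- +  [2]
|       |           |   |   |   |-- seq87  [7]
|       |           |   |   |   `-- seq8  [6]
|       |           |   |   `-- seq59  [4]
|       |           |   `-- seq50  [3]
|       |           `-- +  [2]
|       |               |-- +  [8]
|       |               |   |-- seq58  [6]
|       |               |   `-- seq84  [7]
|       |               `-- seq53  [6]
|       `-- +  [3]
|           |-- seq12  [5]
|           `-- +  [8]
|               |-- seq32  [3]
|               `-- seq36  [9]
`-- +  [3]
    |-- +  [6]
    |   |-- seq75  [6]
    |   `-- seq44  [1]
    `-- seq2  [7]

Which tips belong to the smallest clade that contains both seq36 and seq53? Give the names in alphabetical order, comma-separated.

seq12, seq21, seq22, seq25, seq27, seq32, seq36, seq45, seq50, seq53, seq58, seq59, seq65, seq74, seq8, seq84, seq87

Tracing seq36: it sits inside (seq32,seq36).
Tracing seq53: it sits inside ((seq58,seq84),seq53).
The smallest clade enclosing both is (((seq21,seq25),(seq27,seq65),((seq74,seq45),(((seq22,(seq87,seq8),seq59),seq50),((seq58,seq84),seq53)))),(seq12,(seq32,seq36))); the answer is its 17 terminal taxa in alphabetical order.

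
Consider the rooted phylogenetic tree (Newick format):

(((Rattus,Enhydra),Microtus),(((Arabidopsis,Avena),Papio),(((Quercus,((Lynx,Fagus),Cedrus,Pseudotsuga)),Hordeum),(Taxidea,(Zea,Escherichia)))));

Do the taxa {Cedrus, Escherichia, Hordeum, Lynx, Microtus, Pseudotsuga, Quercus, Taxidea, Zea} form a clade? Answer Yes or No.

No

The MRCA of the listed taxa is the root, so the smallest clade containing them is the whole tree.
That clade also contains Arabidopsis, Avena, Enhydra, Fagus, Papio, Rattus, which are not in the proposed group, so the group is not monophyletic.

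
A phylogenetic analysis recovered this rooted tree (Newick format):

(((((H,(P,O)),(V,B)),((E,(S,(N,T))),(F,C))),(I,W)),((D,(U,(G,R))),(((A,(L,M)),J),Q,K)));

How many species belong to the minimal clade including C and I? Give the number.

13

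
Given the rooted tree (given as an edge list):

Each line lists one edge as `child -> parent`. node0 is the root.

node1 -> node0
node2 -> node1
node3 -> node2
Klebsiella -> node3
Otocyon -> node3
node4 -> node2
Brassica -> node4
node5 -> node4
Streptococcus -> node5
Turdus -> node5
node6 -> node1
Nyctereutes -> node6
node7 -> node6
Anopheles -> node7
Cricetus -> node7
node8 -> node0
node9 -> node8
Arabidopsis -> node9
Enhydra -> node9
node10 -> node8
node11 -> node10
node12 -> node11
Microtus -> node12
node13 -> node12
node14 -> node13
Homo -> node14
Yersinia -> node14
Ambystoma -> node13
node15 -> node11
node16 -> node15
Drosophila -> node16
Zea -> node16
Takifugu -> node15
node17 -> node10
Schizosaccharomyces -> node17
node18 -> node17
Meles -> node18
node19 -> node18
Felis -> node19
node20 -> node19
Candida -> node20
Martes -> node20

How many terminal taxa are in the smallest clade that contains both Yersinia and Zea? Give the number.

7

The MRCA of Yersinia and Zea is the node subtending ((Microtus,((Homo,Yersinia),Ambystoma)),((Drosophila,Zea),Takifugu)).
That clade contains 7 terminal taxa: Ambystoma, Drosophila, Homo, Microtus, Takifugu, Yersinia, Zea.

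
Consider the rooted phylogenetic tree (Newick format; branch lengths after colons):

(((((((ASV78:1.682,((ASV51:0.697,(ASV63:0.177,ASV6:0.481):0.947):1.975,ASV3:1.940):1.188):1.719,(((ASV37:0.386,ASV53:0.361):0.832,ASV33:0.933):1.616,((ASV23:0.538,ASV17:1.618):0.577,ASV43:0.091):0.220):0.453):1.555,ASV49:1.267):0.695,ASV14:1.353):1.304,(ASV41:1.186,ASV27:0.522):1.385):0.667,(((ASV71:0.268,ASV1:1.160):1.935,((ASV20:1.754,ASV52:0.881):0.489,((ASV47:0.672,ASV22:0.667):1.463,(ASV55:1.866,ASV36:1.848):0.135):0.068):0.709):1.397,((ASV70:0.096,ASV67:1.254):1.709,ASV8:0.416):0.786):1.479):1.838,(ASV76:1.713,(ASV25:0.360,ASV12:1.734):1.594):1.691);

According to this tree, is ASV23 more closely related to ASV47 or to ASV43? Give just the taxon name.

ASV43

The MRCA of ASV23 and ASV43 subtends ((ASV23,ASV17),ASV43) (3 taxa).
The MRCA of ASV23 and ASV47 subtends ((((((ASV78,((ASV51,(ASV63,ASV6)),ASV3)),(((ASV37,ASV53),ASV33),((ASV23,ASV17),ASV43))),ASV49),ASV14),(ASV41,ASV27)),(((ASV71,ASV1),((ASV20,ASV52),((ASV47,ASV22),(ASV55,ASV36)))),((ASV70,ASV67),ASV8))) (26 taxa).
The first is nested inside the second, so ASV23 shares a more recent common ancestor with ASV43.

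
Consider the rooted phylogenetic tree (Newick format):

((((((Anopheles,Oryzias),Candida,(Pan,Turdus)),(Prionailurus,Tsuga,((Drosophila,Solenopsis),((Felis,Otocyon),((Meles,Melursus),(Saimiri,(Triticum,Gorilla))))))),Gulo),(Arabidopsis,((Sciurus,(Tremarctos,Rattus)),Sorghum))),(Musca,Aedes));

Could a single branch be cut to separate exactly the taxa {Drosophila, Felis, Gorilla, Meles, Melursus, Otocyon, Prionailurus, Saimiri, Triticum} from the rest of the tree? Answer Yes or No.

No

The MRCA of the listed taxa subtends (Prionailurus,Tsuga,((Drosophila,Solenopsis),((Felis,Otocyon),((Meles,Melursus),(Saimiri,(Triticum,Gorilla)))))).
That clade also contains Solenopsis, Tsuga, which are not in the proposed group, so the group is not monophyletic.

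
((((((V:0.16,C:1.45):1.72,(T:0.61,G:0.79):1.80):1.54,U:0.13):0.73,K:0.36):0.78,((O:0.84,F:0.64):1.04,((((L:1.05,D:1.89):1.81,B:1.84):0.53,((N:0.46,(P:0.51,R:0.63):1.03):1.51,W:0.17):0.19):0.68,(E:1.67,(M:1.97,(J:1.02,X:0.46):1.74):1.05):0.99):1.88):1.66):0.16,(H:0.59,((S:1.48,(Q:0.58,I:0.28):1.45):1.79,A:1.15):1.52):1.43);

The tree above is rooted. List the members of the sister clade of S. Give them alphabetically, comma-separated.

I, Q

S attaches to the tree at the node subtending (S,(Q,I)).
The other lineage descending from that same node — the sister group — is (Q,I); its 2 tips in alphabetical order are the answer.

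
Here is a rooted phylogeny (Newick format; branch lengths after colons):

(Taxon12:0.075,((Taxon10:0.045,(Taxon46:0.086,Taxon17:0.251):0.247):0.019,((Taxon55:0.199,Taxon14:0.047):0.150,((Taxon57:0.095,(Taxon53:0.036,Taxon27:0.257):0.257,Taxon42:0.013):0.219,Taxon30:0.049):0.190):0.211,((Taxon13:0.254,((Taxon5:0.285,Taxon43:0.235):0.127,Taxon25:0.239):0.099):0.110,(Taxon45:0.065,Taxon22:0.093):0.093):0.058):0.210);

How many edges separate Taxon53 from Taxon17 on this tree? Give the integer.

8

The MRCA of Taxon53 and Taxon17 is the node subtending ((Taxon10,(Taxon46,Taxon17)),((Taxon55,Taxon14),((Taxon57,(Taxon53,Taxon27),Taxon42),Taxon30)),((Taxon13,((Taxon5,Taxon43),Taxon25)),(Taxon45,Taxon22))).
From Taxon53 up to that node: 5 branches. From Taxon17 up to the same node: 3 branches. Total: 5 + 3 = 8.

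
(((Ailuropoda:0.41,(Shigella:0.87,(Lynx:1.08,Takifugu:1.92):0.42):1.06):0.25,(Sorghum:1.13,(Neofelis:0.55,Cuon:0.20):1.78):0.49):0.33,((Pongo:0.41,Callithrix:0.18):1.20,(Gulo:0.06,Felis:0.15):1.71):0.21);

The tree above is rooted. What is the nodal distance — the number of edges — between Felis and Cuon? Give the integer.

7

The MRCA of Felis and Cuon is the root of the tree.
From Felis up to that node: 3 branches. From Cuon up to the same node: 4 branches. Total: 3 + 4 = 7.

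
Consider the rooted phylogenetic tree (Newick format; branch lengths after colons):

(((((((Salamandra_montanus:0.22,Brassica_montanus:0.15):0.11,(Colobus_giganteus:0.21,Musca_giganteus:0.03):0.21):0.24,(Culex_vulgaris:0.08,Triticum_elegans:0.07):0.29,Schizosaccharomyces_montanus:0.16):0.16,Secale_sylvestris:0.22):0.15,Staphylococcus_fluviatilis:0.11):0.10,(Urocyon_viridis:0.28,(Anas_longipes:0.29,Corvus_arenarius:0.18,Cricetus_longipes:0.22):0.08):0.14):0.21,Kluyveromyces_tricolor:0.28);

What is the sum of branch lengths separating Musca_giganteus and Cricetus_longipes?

The path runs Musca_giganteus → … → MRCA → … → Cricetus_longipes; the MRCA is the node subtending ((((((Salamandra_montanus,Brassica_montanus),(Colobus_giganteus,Musca_giganteus)),(Culex_vulgaris,Triticum_elegans),Schizosaccharomyces_montanus),Secale_sylvestris),Staphylococcus_fluviatilis),(Urocyon_viridis,(Anas_longipes,Corvus_arenarius,Cricetus_longipes))).
Branch lengths along that path: 0.03 + 0.21 + 0.24 + 0.16 + 0.15 + 0.10 + 0.14 + 0.08 + 0.22 = 1.33.

1.33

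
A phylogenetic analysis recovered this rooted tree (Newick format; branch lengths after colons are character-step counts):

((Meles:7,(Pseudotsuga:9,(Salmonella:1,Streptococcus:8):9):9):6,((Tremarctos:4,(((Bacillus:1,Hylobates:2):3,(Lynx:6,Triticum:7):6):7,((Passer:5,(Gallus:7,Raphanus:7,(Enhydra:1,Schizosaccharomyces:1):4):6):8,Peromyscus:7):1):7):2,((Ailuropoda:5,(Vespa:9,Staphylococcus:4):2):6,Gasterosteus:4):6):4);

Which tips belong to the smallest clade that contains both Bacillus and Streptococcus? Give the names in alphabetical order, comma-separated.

Ailuropoda, Bacillus, Enhydra, Gallus, Gasterosteus, Hylobates, Lynx, Meles, Passer, Peromyscus, Pseudotsuga, Raphanus, Salmonella, Schizosaccharomyces, Staphylococcus, Streptococcus, Tremarctos, Triticum, Vespa

Tracing Bacillus: it sits inside (Bacillus,Hylobates).
Tracing Streptococcus: it sits inside (Salmonella,Streptococcus).
The smallest clade enclosing both is the whole tree (their MRCA is the root), so the answer is all 19 tips in alphabetical order.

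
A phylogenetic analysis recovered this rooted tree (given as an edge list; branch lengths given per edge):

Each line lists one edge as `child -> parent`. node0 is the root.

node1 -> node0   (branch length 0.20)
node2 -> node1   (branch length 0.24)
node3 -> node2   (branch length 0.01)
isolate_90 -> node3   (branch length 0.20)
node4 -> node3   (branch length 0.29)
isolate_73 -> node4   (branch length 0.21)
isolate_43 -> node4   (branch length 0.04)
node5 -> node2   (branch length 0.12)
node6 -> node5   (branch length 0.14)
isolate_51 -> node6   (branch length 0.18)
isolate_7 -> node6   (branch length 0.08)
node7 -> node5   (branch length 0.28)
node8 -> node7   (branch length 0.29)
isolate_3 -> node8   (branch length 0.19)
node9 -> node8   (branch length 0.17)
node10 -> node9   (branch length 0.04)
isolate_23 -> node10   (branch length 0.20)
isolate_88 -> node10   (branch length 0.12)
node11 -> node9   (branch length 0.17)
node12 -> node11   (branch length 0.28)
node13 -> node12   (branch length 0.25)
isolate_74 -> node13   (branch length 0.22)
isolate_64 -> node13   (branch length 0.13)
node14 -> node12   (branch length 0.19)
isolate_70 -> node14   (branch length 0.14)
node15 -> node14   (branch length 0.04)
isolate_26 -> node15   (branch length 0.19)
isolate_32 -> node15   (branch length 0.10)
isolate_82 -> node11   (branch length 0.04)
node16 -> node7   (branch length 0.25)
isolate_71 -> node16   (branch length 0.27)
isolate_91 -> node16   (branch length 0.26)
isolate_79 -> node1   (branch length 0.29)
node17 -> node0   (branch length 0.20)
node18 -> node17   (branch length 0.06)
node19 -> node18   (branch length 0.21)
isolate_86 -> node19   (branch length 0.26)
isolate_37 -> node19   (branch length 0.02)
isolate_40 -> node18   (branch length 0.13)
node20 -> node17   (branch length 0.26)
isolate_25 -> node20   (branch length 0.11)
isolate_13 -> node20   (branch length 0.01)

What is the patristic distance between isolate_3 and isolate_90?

The path runs isolate_3 → … → MRCA → … → isolate_90; the MRCA is the node subtending ((isolate_90,(isolate_73,isolate_43)),((isolate_51,isolate_7),((isolate_3,((isolate_23,isolate_88),(((isolate_74,isolate_64),(isolate_70,(isolate_26,isolate_32))),isolate_82))),(isolate_71,isolate_91)))).
Branch lengths along that path: 0.19 + 0.29 + 0.28 + 0.12 + 0.01 + 0.20 = 1.09.

1.09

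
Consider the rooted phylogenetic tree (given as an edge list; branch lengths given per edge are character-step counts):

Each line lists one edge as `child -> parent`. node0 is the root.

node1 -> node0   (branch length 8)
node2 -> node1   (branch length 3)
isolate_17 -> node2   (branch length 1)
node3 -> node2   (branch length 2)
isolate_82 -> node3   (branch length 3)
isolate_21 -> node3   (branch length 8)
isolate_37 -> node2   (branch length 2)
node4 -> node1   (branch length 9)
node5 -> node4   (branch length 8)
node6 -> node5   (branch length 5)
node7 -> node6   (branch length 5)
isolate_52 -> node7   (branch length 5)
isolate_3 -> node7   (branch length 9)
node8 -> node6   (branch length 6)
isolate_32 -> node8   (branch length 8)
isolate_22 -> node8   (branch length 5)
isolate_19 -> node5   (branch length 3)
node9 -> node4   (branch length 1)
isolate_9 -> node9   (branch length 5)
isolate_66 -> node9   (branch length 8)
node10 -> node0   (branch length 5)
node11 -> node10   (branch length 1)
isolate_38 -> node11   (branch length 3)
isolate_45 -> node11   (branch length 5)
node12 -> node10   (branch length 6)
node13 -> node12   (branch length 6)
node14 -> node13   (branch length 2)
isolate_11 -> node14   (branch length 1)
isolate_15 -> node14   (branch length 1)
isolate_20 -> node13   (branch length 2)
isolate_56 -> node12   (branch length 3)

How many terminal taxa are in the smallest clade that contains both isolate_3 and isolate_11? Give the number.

The MRCA of isolate_3 and isolate_11 is the root, so the clade is the entire tree.
That clade contains 17 terminal taxa: isolate_11, isolate_15, isolate_17, isolate_19, isolate_20, isolate_21, isolate_22, isolate_3, isolate_32, isolate_37, isolate_38, isolate_45, isolate_52, isolate_56, isolate_66, isolate_82, isolate_9.

17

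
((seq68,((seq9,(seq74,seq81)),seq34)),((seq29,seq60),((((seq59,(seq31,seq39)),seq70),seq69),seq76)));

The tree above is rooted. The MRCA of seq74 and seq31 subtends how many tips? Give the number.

13

The MRCA of seq74 and seq31 is the root, so the clade is the entire tree.
That clade contains 13 terminal taxa: seq29, seq31, seq34, seq39, seq59, seq60, seq68, seq69, seq70, seq74, seq76, seq81, seq9.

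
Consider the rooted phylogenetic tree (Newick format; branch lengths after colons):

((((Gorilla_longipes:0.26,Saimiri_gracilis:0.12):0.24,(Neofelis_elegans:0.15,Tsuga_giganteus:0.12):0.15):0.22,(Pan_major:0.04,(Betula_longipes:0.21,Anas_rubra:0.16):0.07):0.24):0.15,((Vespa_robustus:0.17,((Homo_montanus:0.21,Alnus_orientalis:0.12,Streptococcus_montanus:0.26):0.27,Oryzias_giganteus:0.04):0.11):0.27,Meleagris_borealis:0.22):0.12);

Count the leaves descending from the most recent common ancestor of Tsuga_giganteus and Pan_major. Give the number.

7

The MRCA of Tsuga_giganteus and Pan_major is the node subtending (((Gorilla_longipes,Saimiri_gracilis),(Neofelis_elegans,Tsuga_giganteus)),(Pan_major,(Betula_longipes,Anas_rubra))).
That clade contains 7 terminal taxa: Anas_rubra, Betula_longipes, Gorilla_longipes, Neofelis_elegans, Pan_major, Saimiri_gracilis, Tsuga_giganteus.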